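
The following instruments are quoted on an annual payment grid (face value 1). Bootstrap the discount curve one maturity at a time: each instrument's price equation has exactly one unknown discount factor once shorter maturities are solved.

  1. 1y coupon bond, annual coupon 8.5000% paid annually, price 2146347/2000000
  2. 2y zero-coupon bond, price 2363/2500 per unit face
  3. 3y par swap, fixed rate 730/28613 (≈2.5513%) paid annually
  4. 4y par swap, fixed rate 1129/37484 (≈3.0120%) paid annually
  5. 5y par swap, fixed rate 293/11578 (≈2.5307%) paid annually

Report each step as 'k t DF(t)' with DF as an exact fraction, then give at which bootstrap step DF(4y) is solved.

1 1 9891/10000
2 2 2363/2500
3 3 927/1000
4 4 8871/10000
5 5 2207/2500
DF(4y) is solved at step 4

step 1 [1y] bond c/1=17/200: DF=(2146347/2000000 − 17/200·(0))/(1+17/200) = 9891/10000 ≈ 0.989100
step 2 [2y] zero: DF = P = 2363/2500 ≈ 0.945200
step 3 [3y] swap r/1=730/28613: DF=(1 − 730/28613·(0.989100+0.945200))/(1+730/28613) = 927/1000 ≈ 0.927000
step 4 [4y] swap r/1=1129/37484: DF=(1 − 1129/37484·(0.989100+0.945200+0.927000))/(1+1129/37484) = 8871/10000 ≈ 0.887100
step 5 [5y] swap r/1=293/11578: DF=(1 − 293/11578·(0.989100+0.945200+0.927000+0.887100))/(1+293/11578) = 2207/2500 ≈ 0.882800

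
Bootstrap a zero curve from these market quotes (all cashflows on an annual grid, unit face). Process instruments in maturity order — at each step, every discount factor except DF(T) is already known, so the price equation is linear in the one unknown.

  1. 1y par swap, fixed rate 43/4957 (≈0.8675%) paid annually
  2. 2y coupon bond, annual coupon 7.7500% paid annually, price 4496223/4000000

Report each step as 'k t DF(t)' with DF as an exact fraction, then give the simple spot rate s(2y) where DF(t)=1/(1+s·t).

step 1 [1y] swap r/1=43/4957: DF=(1 − 43/4957·(0))/(1+43/4957) = 4957/5000 ≈ 0.991400
step 2 [2y] bond c/1=31/400: DF=(4496223/4000000 − 31/400·(0.991400))/(1+31/400) = 9719/10000 ≈ 0.971900

1 1 4957/5000
2 2 9719/10000
s(2y) = (1/(9719/10000) − 1)/(2) = 281/19438 ≈ 1.4456%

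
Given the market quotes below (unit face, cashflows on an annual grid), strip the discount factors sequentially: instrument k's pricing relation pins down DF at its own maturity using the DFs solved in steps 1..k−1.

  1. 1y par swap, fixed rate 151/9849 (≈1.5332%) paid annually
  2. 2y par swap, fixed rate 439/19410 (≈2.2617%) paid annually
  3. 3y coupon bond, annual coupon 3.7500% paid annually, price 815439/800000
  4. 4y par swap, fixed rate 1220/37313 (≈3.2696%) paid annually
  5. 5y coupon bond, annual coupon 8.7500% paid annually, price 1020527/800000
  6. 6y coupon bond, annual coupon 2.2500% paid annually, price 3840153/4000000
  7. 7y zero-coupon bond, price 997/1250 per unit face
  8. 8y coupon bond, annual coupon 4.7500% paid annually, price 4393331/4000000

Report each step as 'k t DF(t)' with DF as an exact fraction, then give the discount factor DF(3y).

1 1 9849/10000
2 2 9561/10000
3 3 9123/10000
4 4 439/500
5 5 1091/1250
6 6 1047/1250
7 7 997/1250
8 8 957/1250
DF(3y) = 9123/10000 ≈ 0.912300

step 1 [1y] swap r/1=151/9849: DF=(1 − 151/9849·(0))/(1+151/9849) = 9849/10000 ≈ 0.984900
step 2 [2y] swap r/1=439/19410: DF=(1 − 439/19410·(0.984900))/(1+439/19410) = 9561/10000 ≈ 0.956100
step 3 [3y] bond c/1=3/80: DF=(815439/800000 − 3/80·(0.984900+0.956100))/(1+3/80) = 9123/10000 ≈ 0.912300
step 4 [4y] swap r/1=1220/37313: DF=(1 − 1220/37313·(0.984900+0.956100+0.912300))/(1+1220/37313) = 439/500 ≈ 0.878000
step 5 [5y] bond c/1=7/80: DF=(1020527/800000 − 7/80·(0.984900+0.956100+0.912300+0.878000))/(1+7/80) = 1091/1250 ≈ 0.872800
step 6 [6y] bond c/1=9/400: DF=(3840153/4000000 − 9/400·(0.984900+0.956100+0.912300+0.878000+0.872800))/(1+9/400) = 1047/1250 ≈ 0.837600
step 7 [7y] zero: DF = P = 997/1250 ≈ 0.797600
step 8 [8y] bond c/1=19/400: DF=(4393331/4000000 − 19/400·(0.984900+0.956100+0.912300+0.878000+0.872800+0.837600+0.797600))/(1+19/400) = 957/1250 ≈ 0.765600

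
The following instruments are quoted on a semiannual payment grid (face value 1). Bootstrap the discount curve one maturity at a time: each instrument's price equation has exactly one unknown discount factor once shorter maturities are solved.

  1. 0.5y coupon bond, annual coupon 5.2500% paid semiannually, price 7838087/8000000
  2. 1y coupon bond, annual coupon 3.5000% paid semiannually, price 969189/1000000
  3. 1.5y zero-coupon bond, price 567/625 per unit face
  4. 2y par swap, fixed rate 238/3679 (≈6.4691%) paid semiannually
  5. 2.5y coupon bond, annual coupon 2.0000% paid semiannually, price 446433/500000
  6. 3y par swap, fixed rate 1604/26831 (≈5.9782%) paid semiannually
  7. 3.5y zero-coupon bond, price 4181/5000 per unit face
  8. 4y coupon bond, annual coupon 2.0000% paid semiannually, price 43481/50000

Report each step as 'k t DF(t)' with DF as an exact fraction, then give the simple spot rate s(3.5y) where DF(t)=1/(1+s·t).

1 1/2 9547/10000
2 1 9361/10000
3 3/2 567/625
4 2 881/1000
5 5/2 2119/2500
6 3 2099/2500
7 7/2 4181/5000
8 4 1999/2500
s(3.5y) = (1/(4181/5000) − 1)/(7/2) = 234/4181 ≈ 5.5967%

step 1 [0.5y] bond c/2=21/800: DF=(7838087/8000000 − 21/800·(0))/(1+21/800) = 9547/10000 ≈ 0.954700
step 2 [1y] bond c/2=7/400: DF=(969189/1000000 − 7/400·(0.954700))/(1+7/400) = 9361/10000 ≈ 0.936100
step 3 [1.5y] zero: DF = P = 567/625 ≈ 0.907200
step 4 [2y] swap r/2=119/3679: DF=(1 − 119/3679·(0.954700+0.936100+0.907200))/(1+119/3679) = 881/1000 ≈ 0.881000
step 5 [2.5y] bond c/2=1/100: DF=(446433/500000 − 1/100·(0.954700+0.936100+0.907200+0.881000))/(1+1/100) = 2119/2500 ≈ 0.847600
step 6 [3y] swap r/2=802/26831: DF=(1 − 802/26831·(0.954700+0.936100+0.907200+0.881000+0.847600))/(1+802/26831) = 2099/2500 ≈ 0.839600
step 7 [3.5y] zero: DF = P = 4181/5000 ≈ 0.836200
step 8 [4y] bond c/2=1/100: DF=(43481/50000 − 1/100·(0.954700+0.936100+0.907200+0.881000+0.847600+0.839600+0.836200))/(1+1/100) = 1999/2500 ≈ 0.799600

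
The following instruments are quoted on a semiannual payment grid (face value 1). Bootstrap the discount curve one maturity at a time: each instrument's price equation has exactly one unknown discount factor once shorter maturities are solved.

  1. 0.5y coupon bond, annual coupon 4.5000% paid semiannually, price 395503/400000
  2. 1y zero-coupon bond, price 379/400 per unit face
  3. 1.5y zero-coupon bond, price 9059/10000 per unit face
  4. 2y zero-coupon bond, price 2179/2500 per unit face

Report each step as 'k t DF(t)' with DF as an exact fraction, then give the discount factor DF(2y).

1 1/2 967/1000
2 1 379/400
3 3/2 9059/10000
4 2 2179/2500
DF(2y) = 2179/2500 ≈ 0.871600

step 1 [0.5y] bond c/2=9/400: DF=(395503/400000 − 9/400·(0))/(1+9/400) = 967/1000 ≈ 0.967000
step 2 [1y] zero: DF = P = 379/400 ≈ 0.947500
step 3 [1.5y] zero: DF = P = 9059/10000 ≈ 0.905900
step 4 [2y] zero: DF = P = 2179/2500 ≈ 0.871600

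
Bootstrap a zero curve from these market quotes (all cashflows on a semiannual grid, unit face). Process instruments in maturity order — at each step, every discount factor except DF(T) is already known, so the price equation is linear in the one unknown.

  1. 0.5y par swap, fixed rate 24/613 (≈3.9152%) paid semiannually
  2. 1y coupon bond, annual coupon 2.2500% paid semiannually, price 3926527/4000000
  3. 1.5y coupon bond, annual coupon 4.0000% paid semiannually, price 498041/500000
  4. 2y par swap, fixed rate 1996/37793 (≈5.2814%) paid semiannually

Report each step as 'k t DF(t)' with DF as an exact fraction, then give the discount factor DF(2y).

step 1 [0.5y] swap r/2=12/613: DF=(1 − 12/613·(0))/(1+12/613) = 613/625 ≈ 0.980800
step 2 [1y] bond c/2=9/800: DF=(3926527/4000000 − 9/800·(0.980800))/(1+9/800) = 4799/5000 ≈ 0.959800
step 3 [1.5y] bond c/2=1/50: DF=(498041/500000 − 1/50·(0.980800+0.959800))/(1+1/50) = 1877/2000 ≈ 0.938500
step 4 [2y] swap r/2=998/37793: DF=(1 − 998/37793·(0.980800+0.959800+0.938500))/(1+998/37793) = 4501/5000 ≈ 0.900200

1 1/2 613/625
2 1 4799/5000
3 3/2 1877/2000
4 2 4501/5000
DF(2y) = 4501/5000 ≈ 0.900200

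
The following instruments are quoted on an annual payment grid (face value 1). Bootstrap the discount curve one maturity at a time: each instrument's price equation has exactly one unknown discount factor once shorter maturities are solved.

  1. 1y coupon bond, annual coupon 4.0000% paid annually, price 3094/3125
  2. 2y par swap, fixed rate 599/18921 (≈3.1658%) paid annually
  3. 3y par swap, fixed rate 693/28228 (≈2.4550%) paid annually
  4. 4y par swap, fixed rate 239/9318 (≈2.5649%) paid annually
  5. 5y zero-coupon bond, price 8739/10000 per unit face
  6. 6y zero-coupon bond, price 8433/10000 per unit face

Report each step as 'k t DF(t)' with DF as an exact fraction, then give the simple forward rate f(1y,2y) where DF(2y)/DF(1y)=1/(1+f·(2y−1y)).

step 1 [1y] bond c/1=1/25: DF=(3094/3125 − 1/25·(0))/(1+1/25) = 119/125 ≈ 0.952000
step 2 [2y] swap r/1=599/18921: DF=(1 − 599/18921·(0.952000))/(1+599/18921) = 9401/10000 ≈ 0.940100
step 3 [3y] swap r/1=693/28228: DF=(1 − 693/28228·(0.952000+0.940100))/(1+693/28228) = 9307/10000 ≈ 0.930700
step 4 [4y] swap r/1=239/9318: DF=(1 − 239/9318·(0.952000+0.940100+0.930700))/(1+239/9318) = 2261/2500 ≈ 0.904400
step 5 [5y] zero: DF = P = 8739/10000 ≈ 0.873900
step 6 [6y] zero: DF = P = 8433/10000 ≈ 0.843300

1 1 119/125
2 2 9401/10000
3 3 9307/10000
4 4 2261/2500
5 5 8739/10000
6 6 8433/10000
f(1y,2y) = ((119/125)/(9401/10000) − 1)/(1) = 1/79 ≈ 1.2658%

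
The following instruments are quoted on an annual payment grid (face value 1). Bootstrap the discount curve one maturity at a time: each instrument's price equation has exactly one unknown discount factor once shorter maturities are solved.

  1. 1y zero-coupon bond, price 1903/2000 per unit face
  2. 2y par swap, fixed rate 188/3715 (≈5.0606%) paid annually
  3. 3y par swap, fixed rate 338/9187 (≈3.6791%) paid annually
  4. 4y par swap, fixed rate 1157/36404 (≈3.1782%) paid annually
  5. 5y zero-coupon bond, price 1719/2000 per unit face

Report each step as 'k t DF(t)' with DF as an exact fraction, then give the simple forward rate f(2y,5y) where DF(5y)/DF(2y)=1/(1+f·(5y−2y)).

step 1 [1y] zero: DF = P = 1903/2000 ≈ 0.951500
step 2 [2y] swap r/1=188/3715: DF=(1 − 188/3715·(0.951500))/(1+188/3715) = 453/500 ≈ 0.906000
step 3 [3y] swap r/1=338/9187: DF=(1 − 338/9187·(0.951500+0.906000))/(1+338/9187) = 4493/5000 ≈ 0.898600
step 4 [4y] swap r/1=1157/36404: DF=(1 − 1157/36404·(0.951500+0.906000+0.898600))/(1+1157/36404) = 8843/10000 ≈ 0.884300
step 5 [5y] zero: DF = P = 1719/2000 ≈ 0.859500

1 1 1903/2000
2 2 453/500
3 3 4493/5000
4 4 8843/10000
5 5 1719/2000
f(2y,5y) = ((453/500)/(1719/2000) − 1)/(3) = 31/1719 ≈ 1.8034%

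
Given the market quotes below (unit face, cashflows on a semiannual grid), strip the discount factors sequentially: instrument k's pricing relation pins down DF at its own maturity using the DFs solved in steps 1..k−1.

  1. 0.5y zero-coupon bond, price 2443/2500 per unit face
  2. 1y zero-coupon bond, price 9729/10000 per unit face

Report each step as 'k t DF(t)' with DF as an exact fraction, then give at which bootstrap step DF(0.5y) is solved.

step 1 [0.5y] zero: DF = P = 2443/2500 ≈ 0.977200
step 2 [1y] zero: DF = P = 9729/10000 ≈ 0.972900

1 1/2 2443/2500
2 1 9729/10000
DF(0.5y) is solved at step 1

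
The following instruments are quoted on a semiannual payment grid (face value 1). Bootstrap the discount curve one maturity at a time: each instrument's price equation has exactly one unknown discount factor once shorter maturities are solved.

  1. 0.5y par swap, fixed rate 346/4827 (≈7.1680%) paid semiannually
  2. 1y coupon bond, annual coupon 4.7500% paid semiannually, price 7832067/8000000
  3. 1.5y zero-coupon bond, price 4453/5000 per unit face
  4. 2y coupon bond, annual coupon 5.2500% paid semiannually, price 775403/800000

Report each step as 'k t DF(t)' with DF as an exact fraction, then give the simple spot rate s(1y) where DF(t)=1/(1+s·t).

1 1/2 4827/5000
2 1 9339/10000
3 3/2 4453/5000
4 2 8731/10000
s(1y) = (1/(9339/10000) − 1)/(1) = 661/9339 ≈ 7.0778%

step 1 [0.5y] swap r/2=173/4827: DF=(1 − 173/4827·(0))/(1+173/4827) = 4827/5000 ≈ 0.965400
step 2 [1y] bond c/2=19/800: DF=(7832067/8000000 − 19/800·(0.965400))/(1+19/800) = 9339/10000 ≈ 0.933900
step 3 [1.5y] zero: DF = P = 4453/5000 ≈ 0.890600
step 4 [2y] bond c/2=21/800: DF=(775403/800000 − 21/800·(0.965400+0.933900+0.890600))/(1+21/800) = 8731/10000 ≈ 0.873100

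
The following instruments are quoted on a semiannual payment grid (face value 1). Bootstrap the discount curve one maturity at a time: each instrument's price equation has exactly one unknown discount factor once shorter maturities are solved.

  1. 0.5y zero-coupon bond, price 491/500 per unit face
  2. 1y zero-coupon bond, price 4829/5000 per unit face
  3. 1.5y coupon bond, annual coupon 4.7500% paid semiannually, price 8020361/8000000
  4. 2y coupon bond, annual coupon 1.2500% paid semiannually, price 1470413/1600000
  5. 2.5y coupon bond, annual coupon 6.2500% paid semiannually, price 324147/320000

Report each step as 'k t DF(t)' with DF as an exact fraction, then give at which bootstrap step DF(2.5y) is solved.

step 1 [0.5y] zero: DF = P = 491/500 ≈ 0.982000
step 2 [1y] zero: DF = P = 4829/5000 ≈ 0.965800
step 3 [1.5y] bond c/2=19/800: DF=(8020361/8000000 − 19/800·(0.982000+0.965800))/(1+19/800) = 9341/10000 ≈ 0.934100
step 4 [2y] bond c/2=1/160: DF=(1470413/1600000 − 1/160·(0.982000+0.965800+0.934100))/(1+1/160) = 4477/5000 ≈ 0.895400
step 5 [2.5y] bond c/2=1/32: DF=(324147/320000 − 1/32·(0.982000+0.965800+0.934100+0.895400))/(1+1/32) = 4339/5000 ≈ 0.867800

1 1/2 491/500
2 1 4829/5000
3 3/2 9341/10000
4 2 4477/5000
5 5/2 4339/5000
DF(2.5y) is solved at step 5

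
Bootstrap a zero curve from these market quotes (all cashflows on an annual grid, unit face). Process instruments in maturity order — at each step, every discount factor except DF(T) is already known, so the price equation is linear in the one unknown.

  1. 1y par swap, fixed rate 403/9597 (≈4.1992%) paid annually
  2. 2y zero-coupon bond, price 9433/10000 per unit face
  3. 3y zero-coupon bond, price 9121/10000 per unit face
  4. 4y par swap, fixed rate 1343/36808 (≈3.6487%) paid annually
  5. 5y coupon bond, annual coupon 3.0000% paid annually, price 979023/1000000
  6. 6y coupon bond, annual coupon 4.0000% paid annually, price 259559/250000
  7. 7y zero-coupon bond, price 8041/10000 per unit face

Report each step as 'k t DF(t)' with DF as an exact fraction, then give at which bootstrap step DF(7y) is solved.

1 1 9597/10000
2 2 9433/10000
3 3 9121/10000
4 4 8657/10000
5 5 8433/10000
6 6 8243/10000
7 7 8041/10000
DF(7y) is solved at step 7

step 1 [1y] swap r/1=403/9597: DF=(1 − 403/9597·(0))/(1+403/9597) = 9597/10000 ≈ 0.959700
step 2 [2y] zero: DF = P = 9433/10000 ≈ 0.943300
step 3 [3y] zero: DF = P = 9121/10000 ≈ 0.912100
step 4 [4y] swap r/1=1343/36808: DF=(1 − 1343/36808·(0.959700+0.943300+0.912100))/(1+1343/36808) = 8657/10000 ≈ 0.865700
step 5 [5y] bond c/1=3/100: DF=(979023/1000000 − 3/100·(0.959700+0.943300+0.912100+0.865700))/(1+3/100) = 8433/10000 ≈ 0.843300
step 6 [6y] bond c/1=1/25: DF=(259559/250000 − 1/25·(0.959700+0.943300+0.912100+0.865700+0.843300))/(1+1/25) = 8243/10000 ≈ 0.824300
step 7 [7y] zero: DF = P = 8041/10000 ≈ 0.804100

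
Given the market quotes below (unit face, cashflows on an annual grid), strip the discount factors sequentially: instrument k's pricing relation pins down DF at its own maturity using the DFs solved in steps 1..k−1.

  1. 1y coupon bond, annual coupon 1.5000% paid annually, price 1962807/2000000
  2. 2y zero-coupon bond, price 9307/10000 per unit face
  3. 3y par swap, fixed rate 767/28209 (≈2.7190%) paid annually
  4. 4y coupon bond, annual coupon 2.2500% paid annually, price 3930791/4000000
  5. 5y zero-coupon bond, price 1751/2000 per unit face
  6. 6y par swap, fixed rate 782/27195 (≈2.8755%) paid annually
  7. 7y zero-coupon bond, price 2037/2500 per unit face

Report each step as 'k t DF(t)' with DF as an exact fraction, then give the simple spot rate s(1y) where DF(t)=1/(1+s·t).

1 1 9669/10000
2 2 9307/10000
3 3 9233/10000
4 4 899/1000
5 5 1751/2000
6 6 2109/2500
7 7 2037/2500
s(1y) = (1/(9669/10000) − 1)/(1) = 331/9669 ≈ 3.4233%

step 1 [1y] bond c/1=3/200: DF=(1962807/2000000 − 3/200·(0))/(1+3/200) = 9669/10000 ≈ 0.966900
step 2 [2y] zero: DF = P = 9307/10000 ≈ 0.930700
step 3 [3y] swap r/1=767/28209: DF=(1 − 767/28209·(0.966900+0.930700))/(1+767/28209) = 9233/10000 ≈ 0.923300
step 4 [4y] bond c/1=9/400: DF=(3930791/4000000 − 9/400·(0.966900+0.930700+0.923300))/(1+9/400) = 899/1000 ≈ 0.899000
step 5 [5y] zero: DF = P = 1751/2000 ≈ 0.875500
step 6 [6y] swap r/1=782/27195: DF=(1 − 782/27195·(0.966900+0.930700+0.923300+0.899000+0.875500))/(1+782/27195) = 2109/2500 ≈ 0.843600
step 7 [7y] zero: DF = P = 2037/2500 ≈ 0.814800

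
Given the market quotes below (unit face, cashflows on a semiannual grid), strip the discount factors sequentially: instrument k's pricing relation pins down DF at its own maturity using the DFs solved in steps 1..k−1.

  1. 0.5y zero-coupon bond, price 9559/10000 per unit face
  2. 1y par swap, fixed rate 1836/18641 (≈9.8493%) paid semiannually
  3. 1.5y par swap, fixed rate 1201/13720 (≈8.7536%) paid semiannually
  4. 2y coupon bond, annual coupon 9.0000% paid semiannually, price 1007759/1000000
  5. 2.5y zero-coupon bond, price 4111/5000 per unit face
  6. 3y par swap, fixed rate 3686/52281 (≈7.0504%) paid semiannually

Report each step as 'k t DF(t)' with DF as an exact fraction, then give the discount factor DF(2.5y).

1 1/2 9559/10000
2 1 4541/5000
3 3/2 8799/10000
4 2 4231/5000
5 5/2 4111/5000
6 3 8157/10000
DF(2.5y) = 4111/5000 ≈ 0.822200

step 1 [0.5y] zero: DF = P = 9559/10000 ≈ 0.955900
step 2 [1y] swap r/2=918/18641: DF=(1 − 918/18641·(0.955900))/(1+918/18641) = 4541/5000 ≈ 0.908200
step 3 [1.5y] swap r/2=1201/27440: DF=(1 − 1201/27440·(0.955900+0.908200))/(1+1201/27440) = 8799/10000 ≈ 0.879900
step 4 [2y] bond c/2=9/200: DF=(1007759/1000000 − 9/200·(0.955900+0.908200+0.879900))/(1+9/200) = 4231/5000 ≈ 0.846200
step 5 [2.5y] zero: DF = P = 4111/5000 ≈ 0.822200
step 6 [3y] swap r/2=1843/52281: DF=(1 − 1843/52281·(0.955900+0.908200+0.879900+0.846200+0.822200))/(1+1843/52281) = 8157/10000 ≈ 0.815700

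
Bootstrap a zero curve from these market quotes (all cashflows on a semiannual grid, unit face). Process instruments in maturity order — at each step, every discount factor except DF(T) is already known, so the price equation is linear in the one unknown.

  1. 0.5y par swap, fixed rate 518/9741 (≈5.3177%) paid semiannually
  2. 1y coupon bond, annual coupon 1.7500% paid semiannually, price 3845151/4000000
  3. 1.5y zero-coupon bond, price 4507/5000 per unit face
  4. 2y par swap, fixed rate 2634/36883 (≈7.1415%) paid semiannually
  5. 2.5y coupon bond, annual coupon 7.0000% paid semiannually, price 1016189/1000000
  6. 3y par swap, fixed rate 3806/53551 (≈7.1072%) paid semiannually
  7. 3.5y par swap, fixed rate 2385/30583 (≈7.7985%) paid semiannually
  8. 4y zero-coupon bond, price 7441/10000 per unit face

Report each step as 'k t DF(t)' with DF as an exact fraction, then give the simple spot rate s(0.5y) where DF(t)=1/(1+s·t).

1 1/2 9741/10000
2 1 1889/2000
3 3/2 4507/5000
4 2 8683/10000
5 5/2 8571/10000
6 3 8097/10000
7 7/2 1523/2000
8 4 7441/10000
s(0.5y) = (1/(9741/10000) − 1)/(1/2) = 518/9741 ≈ 5.3177%

step 1 [0.5y] swap r/2=259/9741: DF=(1 − 259/9741·(0))/(1+259/9741) = 9741/10000 ≈ 0.974100
step 2 [1y] bond c/2=7/800: DF=(3845151/4000000 − 7/800·(0.974100))/(1+7/800) = 1889/2000 ≈ 0.944500
step 3 [1.5y] zero: DF = P = 4507/5000 ≈ 0.901400
step 4 [2y] swap r/2=1317/36883: DF=(1 − 1317/36883·(0.974100+0.944500+0.901400))/(1+1317/36883) = 8683/10000 ≈ 0.868300
step 5 [2.5y] bond c/2=7/200: DF=(1016189/1000000 − 7/200·(0.974100+0.944500+0.901400+0.868300))/(1+7/200) = 8571/10000 ≈ 0.857100
step 6 [3y] swap r/2=1903/53551: DF=(1 − 1903/53551·(0.974100+0.944500+0.901400+0.868300+0.857100))/(1+1903/53551) = 8097/10000 ≈ 0.809700
step 7 [3.5y] swap r/2=2385/61166: DF=(1 − 2385/61166·(0.974100+0.944500+0.901400+0.868300+0.857100+0.809700))/(1+2385/61166) = 1523/2000 ≈ 0.761500
step 8 [4y] zero: DF = P = 7441/10000 ≈ 0.744100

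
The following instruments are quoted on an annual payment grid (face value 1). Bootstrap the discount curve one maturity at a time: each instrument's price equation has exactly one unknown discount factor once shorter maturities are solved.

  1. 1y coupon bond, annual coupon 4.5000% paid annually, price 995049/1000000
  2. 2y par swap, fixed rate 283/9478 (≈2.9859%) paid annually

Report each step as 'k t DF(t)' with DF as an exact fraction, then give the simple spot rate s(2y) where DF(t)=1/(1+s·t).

step 1 [1y] bond c/1=9/200: DF=(995049/1000000 − 9/200·(0))/(1+9/200) = 4761/5000 ≈ 0.952200
step 2 [2y] swap r/1=283/9478: DF=(1 − 283/9478·(0.952200))/(1+283/9478) = 4717/5000 ≈ 0.943400

1 1 4761/5000
2 2 4717/5000
s(2y) = (1/(4717/5000) − 1)/(2) = 283/9434 ≈ 2.9998%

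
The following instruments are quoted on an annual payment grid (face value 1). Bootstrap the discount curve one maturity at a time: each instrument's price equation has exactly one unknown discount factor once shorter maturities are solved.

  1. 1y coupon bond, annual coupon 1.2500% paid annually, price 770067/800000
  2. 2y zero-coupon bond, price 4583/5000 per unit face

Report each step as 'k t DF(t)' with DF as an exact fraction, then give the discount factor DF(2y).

1 1 9507/10000
2 2 4583/5000
DF(2y) = 4583/5000 ≈ 0.916600

step 1 [1y] bond c/1=1/80: DF=(770067/800000 − 1/80·(0))/(1+1/80) = 9507/10000 ≈ 0.950700
step 2 [2y] zero: DF = P = 4583/5000 ≈ 0.916600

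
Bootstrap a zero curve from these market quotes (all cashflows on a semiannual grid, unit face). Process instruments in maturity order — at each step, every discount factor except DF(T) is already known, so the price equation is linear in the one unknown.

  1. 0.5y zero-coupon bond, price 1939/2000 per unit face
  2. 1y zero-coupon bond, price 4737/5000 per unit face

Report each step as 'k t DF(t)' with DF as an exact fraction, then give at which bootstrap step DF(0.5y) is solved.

1 1/2 1939/2000
2 1 4737/5000
DF(0.5y) is solved at step 1

step 1 [0.5y] zero: DF = P = 1939/2000 ≈ 0.969500
step 2 [1y] zero: DF = P = 4737/5000 ≈ 0.947400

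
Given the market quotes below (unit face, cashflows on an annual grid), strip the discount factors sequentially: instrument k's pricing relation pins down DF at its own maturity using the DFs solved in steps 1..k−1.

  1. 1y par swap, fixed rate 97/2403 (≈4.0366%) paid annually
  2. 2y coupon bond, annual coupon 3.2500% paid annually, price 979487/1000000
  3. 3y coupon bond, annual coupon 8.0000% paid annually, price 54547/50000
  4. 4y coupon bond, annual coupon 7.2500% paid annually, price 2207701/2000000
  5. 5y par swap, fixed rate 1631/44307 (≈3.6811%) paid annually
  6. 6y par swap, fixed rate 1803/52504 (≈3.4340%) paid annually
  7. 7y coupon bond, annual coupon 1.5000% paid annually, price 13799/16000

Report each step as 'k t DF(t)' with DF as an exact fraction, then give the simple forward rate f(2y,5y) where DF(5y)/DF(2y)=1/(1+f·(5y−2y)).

step 1 [1y] swap r/1=97/2403: DF=(1 − 97/2403·(0))/(1+97/2403) = 2403/2500 ≈ 0.961200
step 2 [2y] bond c/1=13/400: DF=(979487/1000000 − 13/400·(0.961200))/(1+13/400) = 574/625 ≈ 0.918400
step 3 [3y] bond c/1=2/25: DF=(54547/50000 − 2/25·(0.961200+0.918400))/(1+2/25) = 8709/10000 ≈ 0.870900
step 4 [4y] bond c/1=29/400: DF=(2207701/2000000 − 29/400·(0.961200+0.918400+0.870900))/(1+29/400) = 8433/10000 ≈ 0.843300
step 5 [5y] swap r/1=1631/44307: DF=(1 − 1631/44307·(0.961200+0.918400+0.870900+0.843300))/(1+1631/44307) = 8369/10000 ≈ 0.836900
step 6 [6y] swap r/1=1803/52504: DF=(1 − 1803/52504·(0.961200+0.918400+0.870900+0.843300+0.836900))/(1+1803/52504) = 8197/10000 ≈ 0.819700
step 7 [7y] bond c/1=3/200: DF=(13799/16000 − 3/200·(0.961200+0.918400+0.870900+0.843300+0.836900+0.819700))/(1+3/200) = 7721/10000 ≈ 0.772100

1 1 2403/2500
2 2 574/625
3 3 8709/10000
4 4 8433/10000
5 5 8369/10000
6 6 8197/10000
7 7 7721/10000
f(2y,5y) = ((574/625)/(8369/10000) − 1)/(3) = 815/25107 ≈ 3.2461%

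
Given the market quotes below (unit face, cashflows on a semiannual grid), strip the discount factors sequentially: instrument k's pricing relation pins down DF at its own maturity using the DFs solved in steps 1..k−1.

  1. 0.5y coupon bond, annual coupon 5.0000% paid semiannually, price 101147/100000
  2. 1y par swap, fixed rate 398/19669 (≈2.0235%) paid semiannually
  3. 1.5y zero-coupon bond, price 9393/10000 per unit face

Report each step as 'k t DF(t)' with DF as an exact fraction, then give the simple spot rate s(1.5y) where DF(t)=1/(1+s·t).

1 1/2 2467/2500
2 1 9801/10000
3 3/2 9393/10000
s(1.5y) = (1/(9393/10000) − 1)/(3/2) = 1214/28179 ≈ 4.3082%

step 1 [0.5y] bond c/2=1/40: DF=(101147/100000 − 1/40·(0))/(1+1/40) = 2467/2500 ≈ 0.986800
step 2 [1y] swap r/2=199/19669: DF=(1 − 199/19669·(0.986800))/(1+199/19669) = 9801/10000 ≈ 0.980100
step 3 [1.5y] zero: DF = P = 9393/10000 ≈ 0.939300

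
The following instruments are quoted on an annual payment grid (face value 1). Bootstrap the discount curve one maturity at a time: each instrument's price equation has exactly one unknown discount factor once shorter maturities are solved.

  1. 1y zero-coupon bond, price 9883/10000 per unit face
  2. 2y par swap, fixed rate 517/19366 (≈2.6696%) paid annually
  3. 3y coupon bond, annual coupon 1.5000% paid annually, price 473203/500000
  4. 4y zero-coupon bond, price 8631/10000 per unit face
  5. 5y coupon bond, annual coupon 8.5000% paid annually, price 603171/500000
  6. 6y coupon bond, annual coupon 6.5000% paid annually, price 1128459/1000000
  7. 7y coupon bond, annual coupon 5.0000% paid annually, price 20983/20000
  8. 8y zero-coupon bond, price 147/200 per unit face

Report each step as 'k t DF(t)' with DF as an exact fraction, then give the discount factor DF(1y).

step 1 [1y] zero: DF = P = 9883/10000 ≈ 0.988300
step 2 [2y] swap r/1=517/19366: DF=(1 − 517/19366·(0.988300))/(1+517/19366) = 9483/10000 ≈ 0.948300
step 3 [3y] bond c/1=3/200: DF=(473203/500000 − 3/200·(0.988300+0.948300))/(1+3/200) = 4519/5000 ≈ 0.903800
step 4 [4y] zero: DF = P = 8631/10000 ≈ 0.863100
step 5 [5y] bond c/1=17/200: DF=(603171/500000 − 17/200·(0.988300+0.948300+0.903800+0.863100))/(1+17/200) = 8217/10000 ≈ 0.821700
step 6 [6y] bond c/1=13/200: DF=(1128459/1000000 − 13/200·(0.988300+0.948300+0.903800+0.863100+0.821700))/(1+13/200) = 3917/5000 ≈ 0.783400
step 7 [7y] bond c/1=1/20: DF=(20983/20000 − 1/20·(0.988300+0.948300+0.903800+0.863100+0.821700+0.783400))/(1+1/20) = 933/1250 ≈ 0.746400
step 8 [8y] zero: DF = P = 147/200 ≈ 0.735000

1 1 9883/10000
2 2 9483/10000
3 3 4519/5000
4 4 8631/10000
5 5 8217/10000
6 6 3917/5000
7 7 933/1250
8 8 147/200
DF(1y) = 9883/10000 ≈ 0.988300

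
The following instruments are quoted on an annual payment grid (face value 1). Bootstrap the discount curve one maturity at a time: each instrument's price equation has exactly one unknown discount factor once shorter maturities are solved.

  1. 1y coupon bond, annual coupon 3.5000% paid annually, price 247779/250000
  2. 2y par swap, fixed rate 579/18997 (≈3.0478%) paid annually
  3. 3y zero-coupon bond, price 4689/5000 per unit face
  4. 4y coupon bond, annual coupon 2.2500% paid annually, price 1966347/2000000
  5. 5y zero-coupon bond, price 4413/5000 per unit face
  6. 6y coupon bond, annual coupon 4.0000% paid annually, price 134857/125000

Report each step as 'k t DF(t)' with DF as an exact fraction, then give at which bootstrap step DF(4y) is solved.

1 1 1197/1250
2 2 9421/10000
3 3 4689/5000
4 4 8991/10000
5 5 4413/5000
6 6 8597/10000
DF(4y) is solved at step 4

step 1 [1y] bond c/1=7/200: DF=(247779/250000 − 7/200·(0))/(1+7/200) = 1197/1250 ≈ 0.957600
step 2 [2y] swap r/1=579/18997: DF=(1 − 579/18997·(0.957600))/(1+579/18997) = 9421/10000 ≈ 0.942100
step 3 [3y] zero: DF = P = 4689/5000 ≈ 0.937800
step 4 [4y] bond c/1=9/400: DF=(1966347/2000000 − 9/400·(0.957600+0.942100+0.937800))/(1+9/400) = 8991/10000 ≈ 0.899100
step 5 [5y] zero: DF = P = 4413/5000 ≈ 0.882600
step 6 [6y] bond c/1=1/25: DF=(134857/125000 − 1/25·(0.957600+0.942100+0.937800+0.899100+0.882600))/(1+1/25) = 8597/10000 ≈ 0.859700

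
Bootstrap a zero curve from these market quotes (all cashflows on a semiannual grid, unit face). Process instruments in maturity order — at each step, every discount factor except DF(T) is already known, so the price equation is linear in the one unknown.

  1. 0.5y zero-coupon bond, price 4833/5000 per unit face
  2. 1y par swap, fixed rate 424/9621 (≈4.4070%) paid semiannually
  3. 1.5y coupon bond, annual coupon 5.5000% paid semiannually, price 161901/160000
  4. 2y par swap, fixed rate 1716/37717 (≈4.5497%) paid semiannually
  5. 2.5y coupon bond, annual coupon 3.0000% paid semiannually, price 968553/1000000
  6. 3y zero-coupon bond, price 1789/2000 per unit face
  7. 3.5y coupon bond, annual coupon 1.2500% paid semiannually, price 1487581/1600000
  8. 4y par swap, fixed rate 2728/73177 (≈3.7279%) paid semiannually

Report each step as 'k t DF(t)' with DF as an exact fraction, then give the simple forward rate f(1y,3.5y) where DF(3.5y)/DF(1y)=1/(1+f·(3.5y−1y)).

1 1/2 4833/5000
2 1 1197/1250
3 3/2 9333/10000
4 2 4571/5000
5 5/2 1797/2000
6 3 1789/2000
7 7/2 4447/5000
8 4 2159/2500
f(1y,3.5y) = ((1197/1250)/(4447/5000) − 1)/(5/2) = 682/22235 ≈ 3.0672%

step 1 [0.5y] zero: DF = P = 4833/5000 ≈ 0.966600
step 2 [1y] swap r/2=212/9621: DF=(1 − 212/9621·(0.966600))/(1+212/9621) = 1197/1250 ≈ 0.957600
step 3 [1.5y] bond c/2=11/400: DF=(161901/160000 − 11/400·(0.966600+0.957600))/(1+11/400) = 9333/10000 ≈ 0.933300
step 4 [2y] swap r/2=858/37717: DF=(1 − 858/37717·(0.966600+0.957600+0.933300))/(1+858/37717) = 4571/5000 ≈ 0.914200
step 5 [2.5y] bond c/2=3/200: DF=(968553/1000000 − 3/200·(0.966600+0.957600+0.933300+0.914200))/(1+3/200) = 1797/2000 ≈ 0.898500
step 6 [3y] zero: DF = P = 1789/2000 ≈ 0.894500
step 7 [3.5y] bond c/2=1/160: DF=(1487581/1600000 − 1/160·(0.966600+0.957600+0.933300+0.914200+0.898500+0.894500))/(1+1/160) = 4447/5000 ≈ 0.889400
step 8 [4y] swap r/2=1364/73177: DF=(1 − 1364/73177·(0.966600+0.957600+0.933300+0.914200+0.898500+0.894500+0.889400))/(1+1364/73177) = 2159/2500 ≈ 0.863600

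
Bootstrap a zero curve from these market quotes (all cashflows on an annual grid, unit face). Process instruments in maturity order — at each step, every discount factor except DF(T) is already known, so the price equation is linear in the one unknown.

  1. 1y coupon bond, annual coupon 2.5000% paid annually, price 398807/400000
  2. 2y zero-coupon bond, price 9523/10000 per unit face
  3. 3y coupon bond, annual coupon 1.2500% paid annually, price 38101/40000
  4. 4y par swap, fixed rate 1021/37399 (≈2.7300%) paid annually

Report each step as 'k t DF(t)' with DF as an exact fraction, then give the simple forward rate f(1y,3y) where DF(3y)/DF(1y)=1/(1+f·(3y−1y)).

step 1 [1y] bond c/1=1/40: DF=(398807/400000 − 1/40·(0))/(1+1/40) = 9727/10000 ≈ 0.972700
step 2 [2y] zero: DF = P = 9523/10000 ≈ 0.952300
step 3 [3y] bond c/1=1/80: DF=(38101/40000 − 1/80·(0.972700+0.952300))/(1+1/80) = 917/1000 ≈ 0.917000
step 4 [4y] swap r/1=1021/37399: DF=(1 − 1021/37399·(0.972700+0.952300+0.917000))/(1+1021/37399) = 8979/10000 ≈ 0.897900

1 1 9727/10000
2 2 9523/10000
3 3 917/1000
4 4 8979/10000
f(1y,3y) = ((9727/10000)/(917/1000) − 1)/(2) = 557/18340 ≈ 3.0371%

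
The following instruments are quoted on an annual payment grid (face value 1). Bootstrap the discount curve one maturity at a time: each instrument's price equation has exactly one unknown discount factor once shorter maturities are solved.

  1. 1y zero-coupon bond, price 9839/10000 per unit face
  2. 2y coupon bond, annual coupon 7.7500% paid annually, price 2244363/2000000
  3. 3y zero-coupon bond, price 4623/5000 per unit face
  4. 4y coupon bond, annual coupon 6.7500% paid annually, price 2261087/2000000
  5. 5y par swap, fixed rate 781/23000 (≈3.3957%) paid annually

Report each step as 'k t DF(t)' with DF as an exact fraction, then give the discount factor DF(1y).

step 1 [1y] zero: DF = P = 9839/10000 ≈ 0.983900
step 2 [2y] bond c/1=31/400: DF=(2244363/2000000 − 31/400·(0.983900))/(1+31/400) = 9707/10000 ≈ 0.970700
step 3 [3y] zero: DF = P = 4623/5000 ≈ 0.924600
step 4 [4y] bond c/1=27/400: DF=(2261087/2000000 − 27/400·(0.983900+0.970700+0.924600))/(1+27/400) = 877/1000 ≈ 0.877000
step 5 [5y] swap r/1=781/23000: DF=(1 − 781/23000·(0.983900+0.970700+0.924600+0.877000))/(1+781/23000) = 4219/5000 ≈ 0.843800

1 1 9839/10000
2 2 9707/10000
3 3 4623/5000
4 4 877/1000
5 5 4219/5000
DF(1y) = 9839/10000 ≈ 0.983900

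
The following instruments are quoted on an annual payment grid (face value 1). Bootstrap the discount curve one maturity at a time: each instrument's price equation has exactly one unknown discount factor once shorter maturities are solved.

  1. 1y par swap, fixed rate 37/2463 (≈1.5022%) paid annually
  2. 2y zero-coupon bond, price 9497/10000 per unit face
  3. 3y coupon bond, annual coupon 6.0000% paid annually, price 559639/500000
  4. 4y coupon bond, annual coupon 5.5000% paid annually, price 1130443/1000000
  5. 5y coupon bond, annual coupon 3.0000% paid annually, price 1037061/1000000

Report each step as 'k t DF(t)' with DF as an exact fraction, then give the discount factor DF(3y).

step 1 [1y] swap r/1=37/2463: DF=(1 − 37/2463·(0))/(1+37/2463) = 2463/2500 ≈ 0.985200
step 2 [2y] zero: DF = P = 9497/10000 ≈ 0.949700
step 3 [3y] bond c/1=3/50: DF=(559639/500000 − 3/50·(0.985200+0.949700))/(1+3/50) = 1183/1250 ≈ 0.946400
step 4 [4y] bond c/1=11/200: DF=(1130443/1000000 − 11/200·(0.985200+0.949700+0.946400))/(1+11/200) = 9213/10000 ≈ 0.921300
step 5 [5y] bond c/1=3/100: DF=(1037061/1000000 − 3/100·(0.985200+0.949700+0.946400+0.921300))/(1+3/100) = 8961/10000 ≈ 0.896100

1 1 2463/2500
2 2 9497/10000
3 3 1183/1250
4 4 9213/10000
5 5 8961/10000
DF(3y) = 1183/1250 ≈ 0.946400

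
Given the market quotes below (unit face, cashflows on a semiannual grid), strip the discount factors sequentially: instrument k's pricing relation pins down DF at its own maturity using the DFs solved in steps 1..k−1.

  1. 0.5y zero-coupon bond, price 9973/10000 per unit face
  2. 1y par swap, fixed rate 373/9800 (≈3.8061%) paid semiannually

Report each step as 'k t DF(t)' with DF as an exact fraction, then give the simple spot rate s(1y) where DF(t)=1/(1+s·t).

1 1/2 9973/10000
2 1 9627/10000
s(1y) = (1/(9627/10000) − 1)/(1) = 373/9627 ≈ 3.8745%

step 1 [0.5y] zero: DF = P = 9973/10000 ≈ 0.997300
step 2 [1y] swap r/2=373/19600: DF=(1 − 373/19600·(0.997300))/(1+373/19600) = 9627/10000 ≈ 0.962700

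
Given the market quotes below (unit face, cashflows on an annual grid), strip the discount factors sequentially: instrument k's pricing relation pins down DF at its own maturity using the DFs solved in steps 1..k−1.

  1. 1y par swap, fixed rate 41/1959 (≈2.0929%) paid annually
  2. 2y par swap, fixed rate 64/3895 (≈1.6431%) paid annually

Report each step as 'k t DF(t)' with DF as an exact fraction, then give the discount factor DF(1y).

step 1 [1y] swap r/1=41/1959: DF=(1 − 41/1959·(0))/(1+41/1959) = 1959/2000 ≈ 0.979500
step 2 [2y] swap r/1=64/3895: DF=(1 − 64/3895·(0.979500))/(1+64/3895) = 121/125 ≈ 0.968000

1 1 1959/2000
2 2 121/125
DF(1y) = 1959/2000 ≈ 0.979500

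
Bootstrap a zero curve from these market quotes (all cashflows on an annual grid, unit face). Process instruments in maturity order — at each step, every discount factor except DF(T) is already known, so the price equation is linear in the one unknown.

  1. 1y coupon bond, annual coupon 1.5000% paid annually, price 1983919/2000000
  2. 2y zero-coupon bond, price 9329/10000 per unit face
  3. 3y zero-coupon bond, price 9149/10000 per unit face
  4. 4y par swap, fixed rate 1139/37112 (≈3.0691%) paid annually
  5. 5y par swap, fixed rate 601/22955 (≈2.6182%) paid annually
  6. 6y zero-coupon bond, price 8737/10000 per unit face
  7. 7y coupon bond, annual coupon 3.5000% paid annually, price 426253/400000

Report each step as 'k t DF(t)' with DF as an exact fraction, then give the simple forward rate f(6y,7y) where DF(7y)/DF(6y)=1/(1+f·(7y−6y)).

1 1 9773/10000
2 2 9329/10000
3 3 9149/10000
4 4 8861/10000
5 5 4399/5000
6 6 8737/10000
7 7 528/625
f(6y,7y) = ((8737/10000)/(528/625) − 1)/(1) = 289/8448 ≈ 3.4209%

step 1 [1y] bond c/1=3/200: DF=(1983919/2000000 − 3/200·(0))/(1+3/200) = 9773/10000 ≈ 0.977300
step 2 [2y] zero: DF = P = 9329/10000 ≈ 0.932900
step 3 [3y] zero: DF = P = 9149/10000 ≈ 0.914900
step 4 [4y] swap r/1=1139/37112: DF=(1 − 1139/37112·(0.977300+0.932900+0.914900))/(1+1139/37112) = 8861/10000 ≈ 0.886100
step 5 [5y] swap r/1=601/22955: DF=(1 − 601/22955·(0.977300+0.932900+0.914900+0.886100))/(1+601/22955) = 4399/5000 ≈ 0.879800
step 6 [6y] zero: DF = P = 8737/10000 ≈ 0.873700
step 7 [7y] bond c/1=7/200: DF=(426253/400000 − 7/200·(0.977300+0.932900+0.914900+0.886100+0.879800+0.873700))/(1+7/200) = 528/625 ≈ 0.844800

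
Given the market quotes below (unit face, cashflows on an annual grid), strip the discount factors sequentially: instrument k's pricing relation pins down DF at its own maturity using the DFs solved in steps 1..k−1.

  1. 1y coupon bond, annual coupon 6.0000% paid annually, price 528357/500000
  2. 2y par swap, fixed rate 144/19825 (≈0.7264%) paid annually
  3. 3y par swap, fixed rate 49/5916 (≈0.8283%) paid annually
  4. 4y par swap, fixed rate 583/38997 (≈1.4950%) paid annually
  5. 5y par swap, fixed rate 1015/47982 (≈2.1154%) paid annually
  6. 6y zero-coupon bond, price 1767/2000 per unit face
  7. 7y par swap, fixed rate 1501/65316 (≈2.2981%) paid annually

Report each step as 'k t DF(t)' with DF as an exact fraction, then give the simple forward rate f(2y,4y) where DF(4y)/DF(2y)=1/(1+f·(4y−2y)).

step 1 [1y] bond c/1=3/50: DF=(528357/500000 − 3/50·(0))/(1+3/50) = 9969/10000 ≈ 0.996900
step 2 [2y] swap r/1=144/19825: DF=(1 − 144/19825·(0.996900))/(1+144/19825) = 616/625 ≈ 0.985600
step 3 [3y] swap r/1=49/5916: DF=(1 − 49/5916·(0.996900+0.985600))/(1+49/5916) = 1951/2000 ≈ 0.975500
step 4 [4y] swap r/1=583/38997: DF=(1 − 583/38997·(0.996900+0.985600+0.975500))/(1+583/38997) = 9417/10000 ≈ 0.941700
step 5 [5y] swap r/1=1015/47982: DF=(1 − 1015/47982·(0.996900+0.985600+0.975500+0.941700))/(1+1015/47982) = 1797/2000 ≈ 0.898500
step 6 [6y] zero: DF = P = 1767/2000 ≈ 0.883500
step 7 [7y] swap r/1=1501/65316: DF=(1 − 1501/65316·(0.996900+0.985600+0.975500+0.941700+0.898500+0.883500))/(1+1501/65316) = 8499/10000 ≈ 0.849900

1 1 9969/10000
2 2 616/625
3 3 1951/2000
4 4 9417/10000
5 5 1797/2000
6 6 1767/2000
7 7 8499/10000
f(2y,4y) = ((616/625)/(9417/10000) − 1)/(2) = 439/18834 ≈ 2.3309%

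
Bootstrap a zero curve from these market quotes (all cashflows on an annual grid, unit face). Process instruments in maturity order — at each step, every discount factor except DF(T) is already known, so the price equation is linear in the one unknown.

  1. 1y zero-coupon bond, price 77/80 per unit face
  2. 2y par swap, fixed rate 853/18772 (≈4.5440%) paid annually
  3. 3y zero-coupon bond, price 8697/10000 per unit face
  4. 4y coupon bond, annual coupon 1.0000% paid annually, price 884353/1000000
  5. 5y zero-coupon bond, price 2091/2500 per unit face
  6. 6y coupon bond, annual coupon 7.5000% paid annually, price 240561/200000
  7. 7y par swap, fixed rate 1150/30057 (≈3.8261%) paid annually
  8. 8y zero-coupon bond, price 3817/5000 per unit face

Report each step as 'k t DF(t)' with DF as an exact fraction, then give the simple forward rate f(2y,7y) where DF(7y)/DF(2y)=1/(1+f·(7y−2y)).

step 1 [1y] zero: DF = P = 77/80 ≈ 0.962500
step 2 [2y] swap r/1=853/18772: DF=(1 − 853/18772·(0.962500))/(1+853/18772) = 9147/10000 ≈ 0.914700
step 3 [3y] zero: DF = P = 8697/10000 ≈ 0.869700
step 4 [4y] bond c/1=1/100: DF=(884353/1000000 − 1/100·(0.962500+0.914700+0.869700))/(1+1/100) = 2121/2500 ≈ 0.848400
step 5 [5y] zero: DF = P = 2091/2500 ≈ 0.836400
step 6 [6y] bond c/1=3/40: DF=(240561/200000 − 3/40·(0.962500+0.914700+0.869700+0.848400+0.836400))/(1+3/40) = 8097/10000 ≈ 0.809700
step 7 [7y] swap r/1=1150/30057: DF=(1 − 1150/30057·(0.962500+0.914700+0.869700+0.848400+0.836400+0.809700))/(1+1150/30057) = 77/100 ≈ 0.770000
step 8 [8y] zero: DF = P = 3817/5000 ≈ 0.763400

1 1 77/80
2 2 9147/10000
3 3 8697/10000
4 4 2121/2500
5 5 2091/2500
6 6 8097/10000
7 7 77/100
8 8 3817/5000
f(2y,7y) = ((9147/10000)/(77/100) − 1)/(5) = 1447/38500 ≈ 3.7584%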